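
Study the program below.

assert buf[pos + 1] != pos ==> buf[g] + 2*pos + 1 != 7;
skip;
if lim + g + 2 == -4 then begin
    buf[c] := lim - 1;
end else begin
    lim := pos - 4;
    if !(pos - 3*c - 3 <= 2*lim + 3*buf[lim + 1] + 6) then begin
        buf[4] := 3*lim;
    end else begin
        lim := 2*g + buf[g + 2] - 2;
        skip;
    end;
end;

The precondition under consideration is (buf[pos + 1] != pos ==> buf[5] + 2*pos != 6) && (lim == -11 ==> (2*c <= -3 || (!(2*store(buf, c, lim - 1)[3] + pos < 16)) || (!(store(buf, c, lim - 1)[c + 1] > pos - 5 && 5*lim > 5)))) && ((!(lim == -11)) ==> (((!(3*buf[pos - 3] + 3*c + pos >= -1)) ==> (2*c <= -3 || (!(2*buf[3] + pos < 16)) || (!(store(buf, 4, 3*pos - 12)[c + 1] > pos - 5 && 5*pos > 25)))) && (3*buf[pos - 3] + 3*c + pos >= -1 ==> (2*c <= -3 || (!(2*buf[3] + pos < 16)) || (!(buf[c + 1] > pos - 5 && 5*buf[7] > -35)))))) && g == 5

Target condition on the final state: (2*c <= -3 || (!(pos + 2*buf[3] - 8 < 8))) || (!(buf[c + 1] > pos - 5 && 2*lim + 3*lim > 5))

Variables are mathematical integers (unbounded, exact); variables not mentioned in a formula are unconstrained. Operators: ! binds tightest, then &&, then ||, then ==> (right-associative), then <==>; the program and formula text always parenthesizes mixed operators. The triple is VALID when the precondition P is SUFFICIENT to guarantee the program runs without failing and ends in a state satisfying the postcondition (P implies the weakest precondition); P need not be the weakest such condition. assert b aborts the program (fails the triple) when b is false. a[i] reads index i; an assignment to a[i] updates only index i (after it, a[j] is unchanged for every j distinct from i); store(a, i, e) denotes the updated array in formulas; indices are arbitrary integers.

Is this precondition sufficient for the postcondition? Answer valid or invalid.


Working backward. After the program, the postcondition (2*c <= -3 || (!(pos + 2*buf[3] - 8 < 8))) || (!(buf[c + 1] > pos - 5 && 2*lim + 3*lim > 5)) must hold; in canonical form it is 2*c <= -3 || (!(2*buf[3] + pos < 16)) || (!(buf[c + 1] > pos - 5 && 5*lim > 5)).
Then branch requires 2*c <= -3 || (!(2*store(buf, c, lim - 1)[3] + pos < 16)) || (!(store(buf, c, lim - 1)[c + 1] > pos - 5 && 5*lim > 5)); else branch requires ((!(3*buf[pos - 3] + 3*c + pos >= -1)) ==> (2*c <= -3 || (!(2*buf[3] + pos < 16)) || (!(store(buf, 4, 3*pos - 12)[c + 1] > pos - 5 && 5*pos > 25)))) && (3*buf[pos - 3] + 3*c + pos >= -1 ==> (2*c <= -3 || (!(2*buf[3] + pos < 16)) || (!(buf[c + 1] > pos - 5 && 5*buf[g + 2] + 10*g > 15)))).
Before the if: (g + lim == -6 ==> (2*c <= -3 || (!(2*store(buf, c, lim - 1)[3] + pos < 16)) || (!(store(buf, c, lim - 1)[c + 1] > pos - 5 && 5*lim > 5)))) && ((!(g + lim == -6)) ==> (((!(3*buf[pos - 3] + 3*c + pos >= -1)) ==> (2*c <= -3 || (!(2*buf[3] + pos < 16)) || (!(store(buf, 4, 3*pos - 12)[c + 1] > pos - 5 && 5*pos > 25)))) && (3*buf[pos - 3] + 3*c + pos >= -1 ==> (2*c <= -3 || (!(2*buf[3] + pos < 16)) || (!(buf[c + 1] > pos - 5 && 5*buf[g + 2] + 10*g > 15))))))
Before skip: (g + lim == -6 ==> (2*c <= -3 || (!(2*store(buf, c, lim - 1)[3] + pos < 16)) || (!(store(buf, c, lim - 1)[c + 1] > pos - 5 && 5*lim > 5)))) && ((!(g + lim == -6)) ==> (((!(3*buf[pos - 3] + 3*c + pos >= -1)) ==> (2*c <= -3 || (!(2*buf[3] + pos < 16)) || (!(store(buf, 4, 3*pos - 12)[c + 1] > pos - 5 && 5*pos > 25)))) && (3*buf[pos - 3] + 3*c + pos >= -1 ==> (2*c <= -3 || (!(2*buf[3] + pos < 16)) || (!(buf[c + 1] > pos - 5 && 5*buf[g + 2] + 10*g > 15))))))
Before assert buf[pos + 1] != pos ==> buf[g] + 2*pos + 1 != 7: (buf[pos + 1] != pos ==> buf[g] + 2*pos != 6) && (g + lim == -6 ==> (2*c <= -3 || (!(2*store(buf, c, lim - 1)[3] + pos < 16)) || (!(store(buf, c, lim - 1)[c + 1] > pos - 5 && 5*lim > 5)))) && ((!(g + lim == -6)) ==> (((!(3*buf[pos - 3] + 3*c + pos >= -1)) ==> (2*c <= -3 || (!(2*buf[3] + pos < 16)) || (!(store(buf, 4, 3*pos - 12)[c + 1] > pos - 5 && 5*pos > 25)))) && (3*buf[pos - 3] + 3*c + pos >= -1 ==> (2*c <= -3 || (!(2*buf[3] + pos < 16)) || (!(buf[c + 1] > pos - 5 && 5*buf[g + 2] + 10*g > 15))))))
The weakest precondition is (buf[pos + 1] != pos ==> buf[g] + 2*pos != 6) && (g + lim == -6 ==> (2*c <= -3 || (!(2*store(buf, c, lim - 1)[3] + pos < 16)) || (!(store(buf, c, lim - 1)[c + 1] > pos - 5 && 5*lim > 5)))) && ((!(g + lim == -6)) ==> (((!(3*buf[pos - 3] + 3*c + pos >= -1)) ==> (2*c <= -3 || (!(2*buf[3] + pos < 16)) || (!(store(buf, 4, 3*pos - 12)[c + 1] > pos - 5 && 5*pos > 25)))) && (3*buf[pos - 3] + 3*c + pos >= -1 ==> (2*c <= -3 || (!(2*buf[3] + pos < 16)) || (!(buf[c + 1] > pos - 5 && 5*buf[g + 2] + 10*g > 15)))))).
Check whether (buf[pos + 1] != pos ==> buf[5] + 2*pos != 6) && (lim == -11 ==> (2*c <= -3 || (!(2*store(buf, c, lim - 1)[3] + pos < 16)) || (!(store(buf, c, lim - 1)[c + 1] > pos - 5 && 5*lim > 5)))) && ((!(lim == -11)) ==> (((!(3*buf[pos - 3] + 3*c + pos >= -1)) ==> (2*c <= -3 || (!(2*buf[3] + pos < 16)) || (!(store(buf, 4, 3*pos - 12)[c + 1] > pos - 5 && 5*pos > 25)))) && (3*buf[pos - 3] + 3*c + pos >= -1 ==> (2*c <= -3 || (!(2*buf[3] + pos < 16)) || (!(buf[c + 1] > pos - 5 && 5*buf[7] > -35)))))) && g == 5 implies it.
Every state satisfying the precondition satisfies the weakest precondition: the implication holds.
Answer: valid


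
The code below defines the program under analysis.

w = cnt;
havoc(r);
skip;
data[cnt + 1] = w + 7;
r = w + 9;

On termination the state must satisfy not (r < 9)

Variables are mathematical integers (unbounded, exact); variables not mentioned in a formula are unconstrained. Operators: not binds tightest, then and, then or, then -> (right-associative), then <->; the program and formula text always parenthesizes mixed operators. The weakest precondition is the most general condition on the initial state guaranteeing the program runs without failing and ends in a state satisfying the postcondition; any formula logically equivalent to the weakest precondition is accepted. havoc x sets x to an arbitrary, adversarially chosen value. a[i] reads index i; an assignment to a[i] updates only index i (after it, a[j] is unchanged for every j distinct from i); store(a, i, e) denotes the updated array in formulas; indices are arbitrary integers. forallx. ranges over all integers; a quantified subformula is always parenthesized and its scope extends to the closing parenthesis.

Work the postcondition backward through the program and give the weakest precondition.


Working backward. After the program, not (r < 9) must hold.
Before r := w + 9: not (w < 0)
Before data[cnt + 1] := w + 7: not (w < 0)
Before skip: not (w < 0)
Before havoc r: not (w < 0)
Before w := cnt: not (cnt < 0)
Answer: WP = not (cnt < 0)


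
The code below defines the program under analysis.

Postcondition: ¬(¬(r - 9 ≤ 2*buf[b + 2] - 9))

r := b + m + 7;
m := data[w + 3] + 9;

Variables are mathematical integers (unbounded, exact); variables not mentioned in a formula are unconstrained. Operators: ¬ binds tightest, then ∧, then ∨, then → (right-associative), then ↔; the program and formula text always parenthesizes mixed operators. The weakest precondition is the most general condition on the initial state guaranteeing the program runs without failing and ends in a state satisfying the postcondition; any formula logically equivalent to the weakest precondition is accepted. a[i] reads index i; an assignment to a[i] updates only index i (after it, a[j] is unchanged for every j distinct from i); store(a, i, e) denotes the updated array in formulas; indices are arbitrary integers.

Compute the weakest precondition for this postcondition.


Working backward. After the program, the postcondition ¬(¬(r - 9 ≤ 2*buf[b + 2] - 9)) must hold; in canonical form it is r ≤ 2*buf[b + 2].
Before m := data[w + 3] + 9: r ≤ 2*buf[b + 2]
Before r := b + m + 7: b + m ≤ 2*buf[b + 2] - 7
Answer: WP = b + m ≤ 2*buf[b + 2] - 7


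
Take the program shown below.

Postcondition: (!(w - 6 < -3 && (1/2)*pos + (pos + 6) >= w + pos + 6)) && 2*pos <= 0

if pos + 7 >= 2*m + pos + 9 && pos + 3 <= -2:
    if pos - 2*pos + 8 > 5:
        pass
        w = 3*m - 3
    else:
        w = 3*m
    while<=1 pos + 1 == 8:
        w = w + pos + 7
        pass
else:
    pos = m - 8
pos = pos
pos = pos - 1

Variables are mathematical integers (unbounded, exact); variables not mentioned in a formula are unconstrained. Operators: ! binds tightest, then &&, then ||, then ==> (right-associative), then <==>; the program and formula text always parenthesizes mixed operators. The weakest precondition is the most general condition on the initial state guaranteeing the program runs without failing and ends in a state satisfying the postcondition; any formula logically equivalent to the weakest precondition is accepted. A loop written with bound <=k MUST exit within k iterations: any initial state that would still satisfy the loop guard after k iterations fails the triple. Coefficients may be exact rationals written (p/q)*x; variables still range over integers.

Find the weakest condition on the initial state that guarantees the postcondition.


Working backward. After the program, the postcondition (!(w - 6 < -3 && (1/2)*pos + (pos + 6) >= w + pos + 6)) && 2*pos <= 0 must hold; in canonical form it is (!(w < 3 && (1/2)*pos >= w)) && 2*pos <= 0.
Before pos := pos - 1: (!(w < 3 && (1/2)*pos >= w + 1/2)) && 2*pos <= 2
Before pos := pos: (!(w < 3 && (1/2)*pos >= w + 1/2)) && 2*pos <= 2
Then branch requires (pos < 3 ==> ((pos == 7 ==> ((!(pos == 7)) && (!(3*m + pos < -1 && 3*m + (1/2)*pos <= -9/2)) && 2*pos <= 2)) && ((!(pos == 7)) ==> ((!(3*m < 6 && (1/2)*pos >= 3*m - 5/2)) && 2*pos <= 2)))) && ((!(pos < 3)) ==> ((pos == 7 ==> ((!(pos == 7)) && (!(3*m + pos < -4 && 3*m + (1/2)*pos <= -15/2)) && 2*pos <= 2)) && ((!(pos == 7)) ==> ((!(3*m < 3 && (1/2)*pos >= 3*m + 1/2)) && 2*pos <= 2)))); else branch requires (!(w < 3 && (1/2)*m >= w + 9/2)) && 2*m <= 18.
Before the if: ((2*m <= -2 && pos <= -5) ==> ((pos < 3 ==> ((pos == 7 ==> ((!(pos == 7)) && (!(3*m + pos < -1 && 3*m + (1/2)*pos <= -9/2)) && 2*pos <= 2)) && ((!(pos == 7)) ==> ((!(3*m < 6 && (1/2)*pos >= 3*m - 5/2)) && 2*pos <= 2)))) && ((!(pos < 3)) ==> ((pos == 7 ==> ((!(pos == 7)) && (!(3*m + pos < -4 && 3*m + (1/2)*pos <= -15/2)) && 2*pos <= 2)) && ((!(pos == 7)) ==> ((!(3*m < 3 && (1/2)*pos >= 3*m + 1/2)) && 2*pos <= 2)))))) && ((!(2*m <= -2 && pos <= -5)) ==> ((!(w < 3 && (1/2)*m >= w + 9/2)) && 2*m <= 18))
Answer: WP = ((2*m <= -2 && pos <= -5) ==> ((pos < 3 ==> ((pos == 7 ==> ((!(pos == 7)) && (!(3*m + pos < -1 && 3*m + (1/2)*pos <= -9/2)) && 2*pos <= 2)) && ((!(pos == 7)) ==> ((!(3*m < 6 && (1/2)*pos >= 3*m - 5/2)) && 2*pos <= 2)))) && ((!(pos < 3)) ==> ((pos == 7 ==> ((!(pos == 7)) && (!(3*m + pos < -4 && 3*m + (1/2)*pos <= -15/2)) && 2*pos <= 2)) && ((!(pos == 7)) ==> ((!(3*m < 3 && (1/2)*pos >= 3*m + 1/2)) && 2*pos <= 2)))))) && ((!(2*m <= -2 && pos <= -5)) ==> ((!(w < 3 && (1/2)*m >= w + 9/2)) && 2*m <= 18))


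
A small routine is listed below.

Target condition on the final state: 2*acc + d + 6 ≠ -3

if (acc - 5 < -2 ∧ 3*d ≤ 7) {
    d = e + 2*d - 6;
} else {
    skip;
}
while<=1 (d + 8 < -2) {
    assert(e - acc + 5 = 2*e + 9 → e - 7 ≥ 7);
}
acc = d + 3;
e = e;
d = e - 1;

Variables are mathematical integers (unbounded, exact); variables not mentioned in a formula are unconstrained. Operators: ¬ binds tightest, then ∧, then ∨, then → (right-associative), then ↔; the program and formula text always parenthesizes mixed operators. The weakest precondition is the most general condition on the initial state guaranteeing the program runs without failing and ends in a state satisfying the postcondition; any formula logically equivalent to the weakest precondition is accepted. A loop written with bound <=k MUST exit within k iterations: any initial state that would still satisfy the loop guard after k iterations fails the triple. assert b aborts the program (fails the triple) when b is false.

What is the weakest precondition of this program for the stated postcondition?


Working backward. After the program, the postcondition 2*acc + d + 6 ≠ -3 must hold; in canonical form it is 2*acc + d ≠ -9.
Before d := e - 1: 2*acc + e ≠ -8
Before e := e: 2*acc + e ≠ -8
Before acc := d + 3: 2*d + e ≠ -14
Before the loop (bound <=1), unroll the exhaustion recursion (WP_0 = exit-now case; WP_j = one more guarded iteration, up to j = 1):
  WP_0: (¬(d < -10)) ∧ 2*d + e ≠ -14
  WP_1: (d < -10 → ((acc + e = -4 → e ≥ 14) ∧ (¬(d < -10)) ∧ 2*d + e ≠ -14)) ∧ ((¬(d < -10)) → 2*d + e ≠ -14)
So before the loop: (d < -10 → ((acc + e = -4 → e ≥ 14) ∧ (¬(d < -10)) ∧ 2*d + e ≠ -14)) ∧ ((¬(d < -10)) → 2*d + e ≠ -14)
Then branch requires (2*d + e < -4 → ((acc + e = -4 → e ≥ 14) ∧ (¬(2*d + e < -4)) ∧ 4*d + 3*e ≠ -2)) ∧ ((¬(2*d + e < -4)) → 4*d + 3*e ≠ -2); else branch requires (d < -10 → ((acc + e = -4 → e ≥ 14) ∧ (¬(d < -10)) ∧ 2*d + e ≠ -14)) ∧ ((¬(d < -10)) → 2*d + e ≠ -14).
Before the if: ((acc < 3 ∧ 3*d ≤ 7) → ((2*d + e < -4 → ((acc + e = -4 → e ≥ 14) ∧ (¬(2*d + e < -4)) ∧ 4*d + 3*e ≠ -2)) ∧ ((¬(2*d + e < -4)) → 4*d + 3*e ≠ -2))) ∧ ((¬(acc < 3 ∧ 3*d ≤ 7)) → ((d < -10 → ((acc + e = -4 → e ≥ 14) ∧ (¬(d < -10)) ∧ 2*d + e ≠ -14)) ∧ ((¬(d < -10)) → 2*d + e ≠ -14)))
Answer: WP = ((acc < 3 ∧ 3*d ≤ 7) → ((2*d + e < -4 → ((acc + e = -4 → e ≥ 14) ∧ (¬(2*d + e < -4)) ∧ 4*d + 3*e ≠ -2)) ∧ ((¬(2*d + e < -4)) → 4*d + 3*e ≠ -2))) ∧ ((¬(acc < 3 ∧ 3*d ≤ 7)) → ((d < -10 → ((acc + e = -4 → e ≥ 14) ∧ (¬(d < -10)) ∧ 2*d + e ≠ -14)) ∧ ((¬(d < -10)) → 2*d + e ≠ -14)))


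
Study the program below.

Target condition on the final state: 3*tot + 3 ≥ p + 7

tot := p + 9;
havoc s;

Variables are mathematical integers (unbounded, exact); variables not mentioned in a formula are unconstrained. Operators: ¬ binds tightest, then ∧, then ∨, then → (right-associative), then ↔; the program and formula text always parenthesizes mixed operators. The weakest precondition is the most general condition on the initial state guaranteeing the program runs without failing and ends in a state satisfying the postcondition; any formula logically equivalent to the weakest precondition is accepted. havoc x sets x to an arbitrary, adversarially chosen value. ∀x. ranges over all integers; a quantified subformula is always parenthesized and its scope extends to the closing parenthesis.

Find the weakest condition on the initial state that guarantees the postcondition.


Working backward. After the program, the postcondition 3*tot + 3 ≥ p + 7 must hold; in canonical form it is 3*tot ≥ p + 4.
Before havoc s: 3*tot ≥ p + 4
Before tot := p + 9: 2*p ≥ -23
Answer: WP = 2*p ≥ -23


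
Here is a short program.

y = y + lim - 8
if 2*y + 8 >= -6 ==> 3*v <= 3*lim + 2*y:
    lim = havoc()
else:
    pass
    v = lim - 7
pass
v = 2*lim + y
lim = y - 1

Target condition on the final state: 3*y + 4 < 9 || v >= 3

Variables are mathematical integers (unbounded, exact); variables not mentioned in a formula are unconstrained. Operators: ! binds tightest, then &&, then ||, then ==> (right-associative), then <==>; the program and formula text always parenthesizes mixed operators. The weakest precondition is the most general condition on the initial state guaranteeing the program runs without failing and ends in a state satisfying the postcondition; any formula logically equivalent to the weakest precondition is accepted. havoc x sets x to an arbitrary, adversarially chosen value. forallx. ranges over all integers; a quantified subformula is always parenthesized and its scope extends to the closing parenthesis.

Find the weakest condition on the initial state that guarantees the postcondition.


Working backward. After the program, the postcondition 3*y + 4 < 9 || v >= 3 must hold; in canonical form it is 3*y < 5 || v >= 3.
Before lim := y - 1: 3*y < 5 || v >= 3
Before v := 2*lim + y: 3*y < 5 || 2*lim + y >= 3
Before skip: 3*y < 5 || 2*lim + y >= 3
Then branch requires forall lim_1. (3*y < 5 || 2*lim_1 + y >= 3); else branch requires 3*y < 5 || 2*lim + y >= 3.
Before the if: ((2*y >= -14 ==> 3*v <= 3*lim + 2*y) ==> (forall lim_1. (3*y < 5 || 2*lim_1 + y >= 3))) && ((!(2*y >= -14 ==> 3*v <= 3*lim + 2*y)) ==> (3*y < 5 || 2*lim + y >= 3))
Before y := y + lim - 8: ((2*lim + 2*y >= 2 ==> 3*v <= 5*lim + 2*y - 16) ==> (forall lim_1. (3*lim + 3*y < 29 || lim + 2*lim_1 + y >= 11))) && ((!(2*lim + 2*y >= 2 ==> 3*v <= 5*lim + 2*y - 16)) ==> (3*lim + 3*y < 29 || 3*lim + y >= 11))
Answer: WP = ((2*lim + 2*y >= 2 ==> 3*v <= 5*lim + 2*y - 16) ==> (forall lim_1. (3*lim + 3*y < 29 || lim + 2*lim_1 + y >= 11))) && ((!(2*lim + 2*y >= 2 ==> 3*v <= 5*lim + 2*y - 16)) ==> (3*lim + 3*y < 29 || 3*lim + y >= 11))


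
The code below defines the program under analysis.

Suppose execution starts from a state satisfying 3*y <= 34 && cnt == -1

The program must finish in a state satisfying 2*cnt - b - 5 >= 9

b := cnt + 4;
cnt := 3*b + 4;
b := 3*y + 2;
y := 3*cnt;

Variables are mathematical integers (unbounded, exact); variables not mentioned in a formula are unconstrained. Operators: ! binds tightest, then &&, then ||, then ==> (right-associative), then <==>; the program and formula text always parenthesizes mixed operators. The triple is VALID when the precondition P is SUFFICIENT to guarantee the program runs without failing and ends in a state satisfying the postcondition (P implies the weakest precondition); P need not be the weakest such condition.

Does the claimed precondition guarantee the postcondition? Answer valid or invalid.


Working backward. After the program, the postcondition 2*cnt - b - 5 >= 9 must hold; in canonical form it is 2*cnt >= b + 14.
Before y := 3*cnt: 2*cnt >= b + 14
Before b := 3*y + 2: 2*cnt >= 3*y + 16
Before cnt := 3*b + 4: 6*b >= 3*y + 8
Before b := cnt + 4: 6*cnt >= 3*y - 16
The weakest precondition is 6*cnt >= 3*y - 16.
Check whether 3*y <= 34 && cnt == -1 implies it.
Countermodel: at the initial state cnt = -1, y = 4, the precondition holds but the weakest precondition fails.
Answer: invalid


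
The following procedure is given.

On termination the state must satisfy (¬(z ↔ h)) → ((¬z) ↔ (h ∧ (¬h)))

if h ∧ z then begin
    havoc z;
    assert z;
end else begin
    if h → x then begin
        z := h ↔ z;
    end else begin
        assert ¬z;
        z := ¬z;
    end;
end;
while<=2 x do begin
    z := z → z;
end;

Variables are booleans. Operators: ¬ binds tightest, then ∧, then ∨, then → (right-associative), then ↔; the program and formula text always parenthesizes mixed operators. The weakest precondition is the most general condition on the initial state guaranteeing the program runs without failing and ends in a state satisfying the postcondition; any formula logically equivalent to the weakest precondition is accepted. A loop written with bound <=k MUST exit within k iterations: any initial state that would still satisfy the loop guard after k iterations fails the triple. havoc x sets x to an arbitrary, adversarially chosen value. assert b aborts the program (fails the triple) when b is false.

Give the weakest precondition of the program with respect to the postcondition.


Working backward. After the program, the postcondition (¬(z ↔ h)) → ((¬z) ↔ (h ∧ (¬h))) must hold; in canonical form it is (¬(z ↔ h)) → z.
Before the loop (bound <=2), unroll the exhaustion recursion (WP_0 = exit-now case; WP_j = one more guarded iteration, up to j = 2):
  WP_0: (¬x) ∧ ((¬(z ↔ h)) → z)
  WP_1: (x → (¬x)) ∧ ((¬x) → ((¬(z ↔ h)) → z))
  WP_2: (x → (x → (¬x))) ∧ ((¬x) → ((¬(z ↔ h)) → z))
So before the loop: (x → (x → (¬x))) ∧ ((¬x) → ((¬(z ↔ h)) → z))
Then branch requires false; else branch requires ((h → x) → ((x → (x → (¬x))) ∧ ((¬x) → ((¬((h ↔ z) ↔ h)) → (h ↔ z))))) ∧ ((¬(h → x)) → ((¬z) ∧ (x → (x → (¬x))) ∧ ((¬x) → ((¬((¬z) ↔ h)) → (¬z))))).
Before the if: (¬(h ∧ z)) ∧ ((¬(h ∧ z)) → (((h → x) → ((x → (x → (¬x))) ∧ ((¬x) → ((¬((h ↔ z) ↔ h)) → (h ↔ z))))) ∧ ((¬(h → x)) → ((¬z) ∧ (x → (x → (¬x))) ∧ ((¬x) → ((¬((¬z) ↔ h)) → (¬z)))))))
Answer: WP = (¬(h ∧ z)) ∧ ((¬(h ∧ z)) → (((h → x) → ((x → (x → (¬x))) ∧ ((¬x) → ((¬((h ↔ z) ↔ h)) → (h ↔ z))))) ∧ ((¬(h → x)) → ((¬z) ∧ (x → (x → (¬x))) ∧ ((¬x) → ((¬((¬z) ↔ h)) → (¬z)))))))


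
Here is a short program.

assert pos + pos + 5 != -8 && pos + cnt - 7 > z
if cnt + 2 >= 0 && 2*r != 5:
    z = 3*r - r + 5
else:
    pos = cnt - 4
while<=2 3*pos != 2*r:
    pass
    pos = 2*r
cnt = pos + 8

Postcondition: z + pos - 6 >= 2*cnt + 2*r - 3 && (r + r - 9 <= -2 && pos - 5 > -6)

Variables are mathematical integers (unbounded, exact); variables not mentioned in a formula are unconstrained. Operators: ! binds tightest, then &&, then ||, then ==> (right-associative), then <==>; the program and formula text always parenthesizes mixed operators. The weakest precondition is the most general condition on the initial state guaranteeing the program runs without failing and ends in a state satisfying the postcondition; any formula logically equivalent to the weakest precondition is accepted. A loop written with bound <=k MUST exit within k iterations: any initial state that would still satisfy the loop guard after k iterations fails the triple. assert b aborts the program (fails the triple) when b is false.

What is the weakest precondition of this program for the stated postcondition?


Working backward. After the program, the postcondition z + pos - 6 >= 2*cnt + 2*r - 3 && (r + r - 9 <= -2 && pos - 5 > -6) must hold; in canonical form it is pos + z >= 2*cnt + 2*r + 3 && 2*r <= 7 && pos > -1.
Before cnt := pos + 8: z >= pos + 2*r + 19 && 2*r <= 7 && pos > -1
Before the loop (bound <=2), unroll the exhaustion recursion (WP_0 = exit-now case; WP_j = one more guarded iteration, up to j = 2):
  WP_0: (!(3*pos != 2*r)) && z >= pos + 2*r + 19 && 2*r <= 7 && pos > -1
  WP_1: (3*pos != 2*r ==> ((!(4*r != 0)) && z >= 4*r + 19 && 2*r <= 7 && 2*r > -1)) && ((!(3*pos != 2*r)) ==> (z >= pos + 2*r + 19 && 2*r <= 7 && pos > -1))
  WP_2: (3*pos != 2*r ==> ((4*r != 0 ==> ((!(4*r != 0)) && z >= 4*r + 19 && 2*r <= 7 && 2*r > -1)) && ((!(4*r != 0)) ==> (z >= 4*r + 19 && 2*r <= 7 && 2*r > -1)))) && ((!(3*pos != 2*r)) ==> (z >= pos + 2*r + 19 && 2*r <= 7 && pos > -1))
So before the loop: (3*pos != 2*r ==> ((4*r != 0 ==> ((!(4*r != 0)) && z >= 4*r + 19 && 2*r <= 7 && 2*r > -1)) && ((!(4*r != 0)) ==> (z >= 4*r + 19 && 2*r <= 7 && 2*r > -1)))) && ((!(3*pos != 2*r)) ==> (z >= pos + 2*r + 19 && 2*r <= 7 && pos > -1))
Then branch requires (3*pos != 2*r ==> ((4*r != 0 ==> ((!(4*r != 0)) && 2*r <= -14 && 2*r <= 7 && 2*r > -1)) && ((!(4*r != 0)) ==> (2*r <= -14 && 2*r <= 7 && 2*r > -1)))) && ((!(3*pos != 2*r)) ==> (pos <= -14 && 2*r <= 7 && pos > -1)); else branch requires (3*cnt != 2*r + 12 ==> ((4*r != 0 ==> ((!(4*r != 0)) && z >= 4*r + 19 && 2*r <= 7 && 2*r > -1)) && ((!(4*r != 0)) ==> (z >= 4*r + 19 && 2*r <= 7 && 2*r > -1)))) && ((!(3*cnt != 2*r + 12)) ==> (z >= cnt + 2*r + 15 && 2*r <= 7 && cnt > 3)).
Before the if: ((cnt >= -2 && 2*r != 5) ==> ((3*pos != 2*r ==> ((4*r != 0 ==> ((!(4*r != 0)) && 2*r <= -14 && 2*r <= 7 && 2*r > -1)) && ((!(4*r != 0)) ==> (2*r <= -14 && 2*r <= 7 && 2*r > -1)))) && ((!(3*pos != 2*r)) ==> (pos <= -14 && 2*r <= 7 && pos > -1)))) && ((!(cnt >= -2 && 2*r != 5)) ==> ((3*cnt != 2*r + 12 ==> ((4*r != 0 ==> ((!(4*r != 0)) && z >= 4*r + 19 && 2*r <= 7 && 2*r > -1)) && ((!(4*r != 0)) ==> (z >= 4*r + 19 && 2*r <= 7 && 2*r > -1)))) && ((!(3*cnt != 2*r + 12)) ==> (z >= cnt + 2*r + 15 && 2*r <= 7 && cnt > 3))))
Before assert pos + pos + 5 != -8 && pos + cnt - 7 > z: 2*pos != -13 && cnt + pos > z + 7 && ((cnt >= -2 && 2*r != 5) ==> ((3*pos != 2*r ==> ((4*r != 0 ==> ((!(4*r != 0)) && 2*r <= -14 && 2*r <= 7 && 2*r > -1)) && ((!(4*r != 0)) ==> (2*r <= -14 && 2*r <= 7 && 2*r > -1)))) && ((!(3*pos != 2*r)) ==> (pos <= -14 && 2*r <= 7 && pos > -1)))) && ((!(cnt >= -2 && 2*r != 5)) ==> ((3*cnt != 2*r + 12 ==> ((4*r != 0 ==> ((!(4*r != 0)) && z >= 4*r + 19 && 2*r <= 7 && 2*r > -1)) && ((!(4*r != 0)) ==> (z >= 4*r + 19 && 2*r <= 7 && 2*r > -1)))) && ((!(3*cnt != 2*r + 12)) ==> (z >= cnt + 2*r + 15 && 2*r <= 7 && cnt > 3))))
Answer: WP = 2*pos != -13 && cnt + pos > z + 7 && ((cnt >= -2 && 2*r != 5) ==> ((3*pos != 2*r ==> ((4*r != 0 ==> ((!(4*r != 0)) && 2*r <= -14 && 2*r <= 7 && 2*r > -1)) && ((!(4*r != 0)) ==> (2*r <= -14 && 2*r <= 7 && 2*r > -1)))) && ((!(3*pos != 2*r)) ==> (pos <= -14 && 2*r <= 7 && pos > -1)))) && ((!(cnt >= -2 && 2*r != 5)) ==> ((3*cnt != 2*r + 12 ==> ((4*r != 0 ==> ((!(4*r != 0)) && z >= 4*r + 19 && 2*r <= 7 && 2*r > -1)) && ((!(4*r != 0)) ==> (z >= 4*r + 19 && 2*r <= 7 && 2*r > -1)))) && ((!(3*cnt != 2*r + 12)) ==> (z >= cnt + 2*r + 15 && 2*r <= 7 && cnt > 3))))


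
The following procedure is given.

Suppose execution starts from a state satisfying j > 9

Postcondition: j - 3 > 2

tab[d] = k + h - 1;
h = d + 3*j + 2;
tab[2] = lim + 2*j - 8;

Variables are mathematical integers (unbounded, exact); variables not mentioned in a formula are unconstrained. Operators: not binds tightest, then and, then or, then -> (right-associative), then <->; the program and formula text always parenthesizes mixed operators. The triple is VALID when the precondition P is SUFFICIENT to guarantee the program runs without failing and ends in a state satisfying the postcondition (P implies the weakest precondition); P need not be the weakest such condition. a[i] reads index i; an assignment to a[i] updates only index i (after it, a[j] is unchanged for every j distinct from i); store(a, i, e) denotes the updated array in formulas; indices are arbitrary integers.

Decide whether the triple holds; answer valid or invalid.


Working backward. After the program, the postcondition j - 3 > 2 must hold; in canonical form it is j > 5.
Before tab[2] := lim + 2*j - 8: j > 5
Before h := d + 3*j + 2: j > 5
Before tab[d] := k + h - 1: j > 5
The weakest precondition is j > 5.
Check whether j > 9 implies it.
Every state satisfying the precondition satisfies the weakest precondition: the implication holds.
Answer: valid


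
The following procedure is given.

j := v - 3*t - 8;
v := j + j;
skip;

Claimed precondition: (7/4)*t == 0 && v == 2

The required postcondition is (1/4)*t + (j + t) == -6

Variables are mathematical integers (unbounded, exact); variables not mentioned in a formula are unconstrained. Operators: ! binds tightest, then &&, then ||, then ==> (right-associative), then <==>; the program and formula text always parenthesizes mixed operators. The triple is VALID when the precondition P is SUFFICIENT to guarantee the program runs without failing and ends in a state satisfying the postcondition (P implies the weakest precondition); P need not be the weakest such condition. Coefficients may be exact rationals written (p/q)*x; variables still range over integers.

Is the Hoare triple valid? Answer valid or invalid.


Working backward. After the program, the postcondition (1/4)*t + (j + t) == -6 must hold; in canonical form it is j + (5/4)*t == -6.
Before skip: j + (5/4)*t == -6
Before v := j + j: j + (5/4)*t == -6
Before j := v - 3*t - 8: v == (7/4)*t + 2
The weakest precondition is v == (7/4)*t + 2.
Check whether (7/4)*t == 0 && v == 2 implies it.
Every state satisfying the precondition satisfies the weakest precondition: the implication holds.
Answer: valid


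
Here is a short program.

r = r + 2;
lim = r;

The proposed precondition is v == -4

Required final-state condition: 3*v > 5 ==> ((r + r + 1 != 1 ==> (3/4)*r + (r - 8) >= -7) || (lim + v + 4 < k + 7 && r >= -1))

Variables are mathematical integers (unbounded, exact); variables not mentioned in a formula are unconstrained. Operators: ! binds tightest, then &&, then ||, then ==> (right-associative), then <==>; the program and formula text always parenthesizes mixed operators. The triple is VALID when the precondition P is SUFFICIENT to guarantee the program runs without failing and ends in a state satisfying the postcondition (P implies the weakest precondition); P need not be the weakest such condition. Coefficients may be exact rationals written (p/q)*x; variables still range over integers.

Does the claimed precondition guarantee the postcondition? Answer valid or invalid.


Working backward. After the program, the postcondition 3*v > 5 ==> ((r + r + 1 != 1 ==> (3/4)*r + (r - 8) >= -7) || (lim + v + 4 < k + 7 && r >= -1)) must hold; in canonical form it is 3*v > 5 ==> ((2*r != 0 ==> (7/4)*r >= 1) || (lim + v < k + 3 && r >= -1)).
Before lim := r: 3*v > 5 ==> ((2*r != 0 ==> (7/4)*r >= 1) || (r + v < k + 3 && r >= -1))
Before r := r + 2: 3*v > 5 ==> ((2*r != -4 ==> (7/4)*r >= -5/2) || (r + v < k + 1 && r >= -3))
The weakest precondition is 3*v > 5 ==> ((2*r != -4 ==> (7/4)*r >= -5/2) || (r + v < k + 1 && r >= -3)).
Check whether v == -4 implies it.
Every state satisfying the precondition satisfies the weakest precondition: the implication holds.
Answer: valid


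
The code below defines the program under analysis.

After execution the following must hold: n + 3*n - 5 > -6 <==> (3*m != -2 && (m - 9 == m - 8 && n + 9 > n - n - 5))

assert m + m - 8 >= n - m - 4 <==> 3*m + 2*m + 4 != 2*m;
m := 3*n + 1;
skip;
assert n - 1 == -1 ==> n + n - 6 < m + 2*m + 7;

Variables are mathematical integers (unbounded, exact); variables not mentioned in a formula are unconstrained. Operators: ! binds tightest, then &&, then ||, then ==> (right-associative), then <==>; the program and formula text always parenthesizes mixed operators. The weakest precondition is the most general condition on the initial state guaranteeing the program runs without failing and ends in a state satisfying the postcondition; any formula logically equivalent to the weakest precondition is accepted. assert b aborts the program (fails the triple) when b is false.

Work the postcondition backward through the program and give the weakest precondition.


Working backward. After the program, the postcondition n + 3*n - 5 > -6 <==> (3*m != -2 && (m - 9 == m - 8 && n + 9 > n - n - 5)) must hold; in canonical form it is !(4*n > -1).
Before assert n - 1 == -1 ==> n + n - 6 < m + 2*m + 7: (n == 0 ==> 2*n < 3*m + 13) && (!(4*n > -1))
Before skip: (n == 0 ==> 2*n < 3*m + 13) && (!(4*n > -1))
Before m := 3*n + 1: (n == 0 ==> 7*n > -16) && (!(4*n > -1))
Before assert m + m - 8 >= n - m - 4 <==> 3*m + 2*m + 4 != 2*m: (3*m >= n + 4 <==> 3*m != -4) && (n == 0 ==> 7*n > -16) && (!(4*n > -1))
Answer: WP = (3*m >= n + 4 <==> 3*m != -4) && (n == 0 ==> 7*n > -16) && (!(4*n > -1))


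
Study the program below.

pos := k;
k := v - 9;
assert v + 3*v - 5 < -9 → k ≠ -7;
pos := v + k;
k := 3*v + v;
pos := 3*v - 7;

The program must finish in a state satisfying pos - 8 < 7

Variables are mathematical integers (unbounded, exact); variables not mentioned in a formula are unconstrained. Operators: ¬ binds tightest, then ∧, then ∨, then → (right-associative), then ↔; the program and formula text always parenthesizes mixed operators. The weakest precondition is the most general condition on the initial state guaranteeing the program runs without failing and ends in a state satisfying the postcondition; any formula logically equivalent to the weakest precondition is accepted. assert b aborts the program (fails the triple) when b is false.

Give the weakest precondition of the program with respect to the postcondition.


Working backward. After the program, the postcondition pos - 8 < 7 must hold; in canonical form it is pos < 15.
Before pos := 3*v - 7: 3*v < 22
Before k := 3*v + v: 3*v < 22
Before pos := v + k: 3*v < 22
Before assert v + 3*v - 5 < -9 → k ≠ -7: (4*v < -4 → k ≠ -7) ∧ 3*v < 22
Before k := v - 9: (4*v < -4 → v ≠ 2) ∧ 3*v < 22
Before pos := k: (4*v < -4 → v ≠ 2) ∧ 3*v < 22
Answer: WP = (4*v < -4 → v ≠ 2) ∧ 3*v < 22


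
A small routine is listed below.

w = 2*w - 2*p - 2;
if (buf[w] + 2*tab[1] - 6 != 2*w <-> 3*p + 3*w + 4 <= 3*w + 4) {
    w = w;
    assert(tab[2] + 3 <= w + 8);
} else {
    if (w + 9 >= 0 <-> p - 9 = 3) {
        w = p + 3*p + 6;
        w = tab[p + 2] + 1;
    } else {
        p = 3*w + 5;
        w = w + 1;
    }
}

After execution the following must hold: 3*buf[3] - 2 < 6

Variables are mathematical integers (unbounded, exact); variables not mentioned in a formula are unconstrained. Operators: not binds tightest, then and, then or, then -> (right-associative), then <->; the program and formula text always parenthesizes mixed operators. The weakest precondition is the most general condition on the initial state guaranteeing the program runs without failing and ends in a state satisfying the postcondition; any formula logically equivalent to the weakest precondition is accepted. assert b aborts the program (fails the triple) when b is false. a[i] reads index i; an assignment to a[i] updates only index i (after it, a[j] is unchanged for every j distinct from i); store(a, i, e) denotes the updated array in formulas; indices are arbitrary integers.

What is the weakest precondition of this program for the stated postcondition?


Working backward. After the program, the postcondition 3*buf[3] - 2 < 6 must hold; in canonical form it is 3*buf[3] < 8.
Then branch requires tab[2] <= w + 5 and 3*buf[3] < 8; else branch requires ((w >= -9 <-> p = 12) -> 3*buf[3] < 8) and ((not (w >= -9 <-> p = 12)) -> 3*buf[3] < 8).
Before the if: ((buf[w] + 2*tab[1] != 2*w + 6 <-> 3*p <= 0) -> (tab[2] <= w + 5 and 3*buf[3] < 8)) and ((not (buf[w] + 2*tab[1] != 2*w + 6 <-> 3*p <= 0)) -> (((w >= -9 <-> p = 12) -> 3*buf[3] < 8) and ((not (w >= -9 <-> p = 12)) -> 3*buf[3] < 8)))
Before w := 2*w - 2*p - 2: ((buf[-2*p + 2*w - 2] + 2*tab[1] + 4*p != 4*w + 2 <-> 3*p <= 0) -> (tab[2] + 2*p <= 2*w + 3 and 3*buf[3] < 8)) and ((not (buf[-2*p + 2*w - 2] + 2*tab[1] + 4*p != 4*w + 2 <-> 3*p <= 0)) -> (((2*w >= 2*p - 7 <-> p = 12) -> 3*buf[3] < 8) and ((not (2*w >= 2*p - 7 <-> p = 12)) -> 3*buf[3] < 8)))
Answer: WP = ((buf[-2*p + 2*w - 2] + 2*tab[1] + 4*p != 4*w + 2 <-> 3*p <= 0) -> (tab[2] + 2*p <= 2*w + 3 and 3*buf[3] < 8)) and ((not (buf[-2*p + 2*w - 2] + 2*tab[1] + 4*p != 4*w + 2 <-> 3*p <= 0)) -> (((2*w >= 2*p - 7 <-> p = 12) -> 3*buf[3] < 8) and ((not (2*w >= 2*p - 7 <-> p = 12)) -> 3*buf[3] < 8)))


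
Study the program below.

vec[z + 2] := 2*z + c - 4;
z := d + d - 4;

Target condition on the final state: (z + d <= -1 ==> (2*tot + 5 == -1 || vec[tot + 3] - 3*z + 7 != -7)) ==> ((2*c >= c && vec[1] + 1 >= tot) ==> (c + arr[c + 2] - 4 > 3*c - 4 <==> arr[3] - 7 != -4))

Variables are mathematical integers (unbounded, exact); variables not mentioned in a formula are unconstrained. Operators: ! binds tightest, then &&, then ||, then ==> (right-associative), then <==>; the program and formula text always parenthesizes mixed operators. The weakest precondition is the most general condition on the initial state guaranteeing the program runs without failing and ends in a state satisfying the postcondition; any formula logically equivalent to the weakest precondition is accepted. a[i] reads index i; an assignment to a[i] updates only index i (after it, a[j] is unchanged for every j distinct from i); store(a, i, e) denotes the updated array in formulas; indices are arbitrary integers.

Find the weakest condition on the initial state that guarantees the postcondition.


Working backward. After the program, the postcondition (z + d <= -1 ==> (2*tot + 5 == -1 || vec[tot + 3] - 3*z + 7 != -7)) ==> ((2*c >= c && vec[1] + 1 >= tot) ==> (c + arr[c + 2] - 4 > 3*c - 4 <==> arr[3] - 7 != -4)) must hold; in canonical form it is (d + z <= -1 ==> (2*tot == -6 || vec[tot + 3] != 3*z - 14)) ==> ((c >= 0 && vec[1] >= tot - 1) ==> (arr[c + 2] > 2*c <==> arr[3] != 3)).
Before z := d + d - 4: (3*d <= 3 ==> (2*tot == -6 || vec[tot + 3] != 6*d - 26)) ==> ((c >= 0 && vec[1] >= tot - 1) ==> (arr[c + 2] > 2*c <==> arr[3] != 3))
Before vec[z + 2] := 2*z + c - 4: (3*d <= 3 ==> (2*tot == -6 || store(vec, z + 2, c + 2*z - 4)[tot + 3] != 6*d - 26)) ==> ((c >= 0 && store(vec, z + 2, c + 2*z - 4)[1] >= tot - 1) ==> (arr[c + 2] > 2*c <==> arr[3] != 3))
Answer: WP = (3*d <= 3 ==> (2*tot == -6 || store(vec, z + 2, c + 2*z - 4)[tot + 3] != 6*d - 26)) ==> ((c >= 0 && store(vec, z + 2, c + 2*z - 4)[1] >= tot - 1) ==> (arr[c + 2] > 2*c <==> arr[3] != 3))


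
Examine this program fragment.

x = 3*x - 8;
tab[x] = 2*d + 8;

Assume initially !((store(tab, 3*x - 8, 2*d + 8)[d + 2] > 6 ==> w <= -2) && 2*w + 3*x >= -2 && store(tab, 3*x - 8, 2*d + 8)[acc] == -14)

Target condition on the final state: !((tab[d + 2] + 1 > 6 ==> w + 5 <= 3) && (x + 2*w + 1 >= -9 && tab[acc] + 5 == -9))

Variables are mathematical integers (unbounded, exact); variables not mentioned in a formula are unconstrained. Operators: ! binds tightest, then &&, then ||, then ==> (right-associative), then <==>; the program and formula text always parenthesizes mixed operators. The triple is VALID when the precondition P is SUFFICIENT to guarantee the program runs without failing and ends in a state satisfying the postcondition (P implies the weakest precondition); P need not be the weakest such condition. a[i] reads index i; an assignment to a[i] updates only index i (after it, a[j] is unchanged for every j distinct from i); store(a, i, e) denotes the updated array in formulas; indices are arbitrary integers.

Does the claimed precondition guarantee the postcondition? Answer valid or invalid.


Working backward. After the program, the postcondition !((tab[d + 2] + 1 > 6 ==> w + 5 <= 3) && (x + 2*w + 1 >= -9 && tab[acc] + 5 == -9)) must hold; in canonical form it is !((tab[d + 2] > 5 ==> w <= -2) && 2*w + x >= -10 && tab[acc] == -14).
Before tab[x] := 2*d + 8: !((store(tab, x, 2*d + 8)[d + 2] > 5 ==> w <= -2) && 2*w + x >= -10 && store(tab, x, 2*d + 8)[acc] == -14)
Before x := 3*x - 8: !((store(tab, 3*x - 8, 2*d + 8)[d + 2] > 5 ==> w <= -2) && 2*w + 3*x >= -2 && store(tab, 3*x - 8, 2*d + 8)[acc] == -14)
The weakest precondition is !((store(tab, 3*x - 8, 2*d + 8)[d + 2] > 5 ==> w <= -2) && 2*w + 3*x >= -2 && store(tab, 3*x - 8, 2*d + 8)[acc] == -14).
Check whether !((store(tab, 3*x - 8, 2*d + 8)[d + 2] > 6 ==> w <= -2) && 2*w + 3*x >= -2 && store(tab, 3*x - 8, 2*d + 8)[acc] == -14) implies it.
Every state satisfying the precondition satisfies the weakest precondition: the implication holds.
Answer: valid


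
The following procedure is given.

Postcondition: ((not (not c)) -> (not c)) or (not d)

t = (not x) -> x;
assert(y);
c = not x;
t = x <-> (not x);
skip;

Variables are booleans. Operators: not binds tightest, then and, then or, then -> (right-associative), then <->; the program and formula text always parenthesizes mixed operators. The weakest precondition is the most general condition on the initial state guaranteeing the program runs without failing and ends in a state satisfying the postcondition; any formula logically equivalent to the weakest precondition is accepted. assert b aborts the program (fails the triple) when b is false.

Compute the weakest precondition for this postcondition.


Working backward. After the program, the postcondition ((not (not c)) -> (not c)) or (not d) must hold; in canonical form it is (c -> (not c)) or (not d).
Before skip: (c -> (not c)) or (not d)
Before t := x <-> (not x): (c -> (not c)) or (not d)
Before c := not x: ((not x) -> x) or (not d)
Before assert y: y and (((not x) -> x) or (not d))
Before t := (not x) -> x: y and (((not x) -> x) or (not d))
Answer: WP = y and (((not x) -> x) or (not d))


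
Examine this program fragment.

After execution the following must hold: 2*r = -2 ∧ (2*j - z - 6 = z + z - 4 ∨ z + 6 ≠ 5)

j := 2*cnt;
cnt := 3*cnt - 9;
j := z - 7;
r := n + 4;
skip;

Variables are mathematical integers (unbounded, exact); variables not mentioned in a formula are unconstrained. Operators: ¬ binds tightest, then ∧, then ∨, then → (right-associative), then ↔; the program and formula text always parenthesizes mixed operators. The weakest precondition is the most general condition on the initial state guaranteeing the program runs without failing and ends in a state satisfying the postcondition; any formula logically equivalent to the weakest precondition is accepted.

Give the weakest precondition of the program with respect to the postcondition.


Working backward. After the program, the postcondition 2*r = -2 ∧ (2*j - z - 6 = z + z - 4 ∨ z + 6 ≠ 5) must hold; in canonical form it is 2*r = -2 ∧ (2*j = 3*z + 2 ∨ z ≠ -1).
Before skip: 2*r = -2 ∧ (2*j = 3*z + 2 ∨ z ≠ -1)
Before r := n + 4: 2*n = -10 ∧ (2*j = 3*z + 2 ∨ z ≠ -1)
Before j := z - 7: 2*n = -10 ∧ (z = -16 ∨ z ≠ -1)
Before cnt := 3*cnt - 9: 2*n = -10 ∧ (z = -16 ∨ z ≠ -1)
Before j := 2*cnt: 2*n = -10 ∧ (z = -16 ∨ z ≠ -1)
Answer: WP = 2*n = -10 ∧ (z = -16 ∨ z ≠ -1)
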